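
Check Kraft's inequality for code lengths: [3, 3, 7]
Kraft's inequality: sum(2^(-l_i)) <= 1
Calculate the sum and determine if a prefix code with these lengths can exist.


Sum = 2^(-3) + 2^(-3) + 2^(-7)
    = 0.125 + 0.125 + 0.0078125
    = 33/128 = 0.2578125
Since 0.2578125 <= 1, Kraft's inequality IS satisfied.
A prefix code with these lengths CAN exist.

Kraft sum = 0.2578125. Satisfied.


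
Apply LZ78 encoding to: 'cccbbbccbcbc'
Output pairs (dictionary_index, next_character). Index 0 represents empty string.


LZ78 encoding steps:
Dictionary: {0: ''}
Step 1: w='' (idx 0), next='c' -> output (0, 'c'), add 'c' as idx 1
Step 2: w='c' (idx 1), next='c' -> output (1, 'c'), add 'cc' as idx 2
Step 3: w='' (idx 0), next='b' -> output (0, 'b'), add 'b' as idx 3
Step 4: w='b' (idx 3), next='b' -> output (3, 'b'), add 'bb' as idx 4
Step 5: w='cc' (idx 2), next='b' -> output (2, 'b'), add 'ccb' as idx 5
Step 6: w='c' (idx 1), next='b' -> output (1, 'b'), add 'cb' as idx 6
Step 7: w='c' (idx 1), end of input -> output (1, '')


Encoded: [(0, 'c'), (1, 'c'), (0, 'b'), (3, 'b'), (2, 'b'), (1, 'b'), (1, '')]


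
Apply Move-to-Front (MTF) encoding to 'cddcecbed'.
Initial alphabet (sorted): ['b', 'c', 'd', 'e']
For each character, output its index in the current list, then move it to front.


MTF encoding:
'c': index 1 in ['b', 'c', 'd', 'e'] -> ['c', 'b', 'd', 'e']
'd': index 2 in ['c', 'b', 'd', 'e'] -> ['d', 'c', 'b', 'e']
'd': index 0 in ['d', 'c', 'b', 'e'] -> ['d', 'c', 'b', 'e']
'c': index 1 in ['d', 'c', 'b', 'e'] -> ['c', 'd', 'b', 'e']
'e': index 3 in ['c', 'd', 'b', 'e'] -> ['e', 'c', 'd', 'b']
'c': index 1 in ['e', 'c', 'd', 'b'] -> ['c', 'e', 'd', 'b']
'b': index 3 in ['c', 'e', 'd', 'b'] -> ['b', 'c', 'e', 'd']
'e': index 2 in ['b', 'c', 'e', 'd'] -> ['e', 'b', 'c', 'd']
'd': index 3 in ['e', 'b', 'c', 'd'] -> ['d', 'e', 'b', 'c']


Output: [1, 2, 0, 1, 3, 1, 3, 2, 3]


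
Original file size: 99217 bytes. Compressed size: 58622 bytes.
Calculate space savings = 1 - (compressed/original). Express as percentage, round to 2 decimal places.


ratio = compressed/original = 58622/99217 = 0.590846
savings = 1 - ratio = 1 - 0.590846 = 0.409154
as a percentage: 0.409154 * 100 = 40.92%

Space savings = 1 - 58622/99217 = 40.92%


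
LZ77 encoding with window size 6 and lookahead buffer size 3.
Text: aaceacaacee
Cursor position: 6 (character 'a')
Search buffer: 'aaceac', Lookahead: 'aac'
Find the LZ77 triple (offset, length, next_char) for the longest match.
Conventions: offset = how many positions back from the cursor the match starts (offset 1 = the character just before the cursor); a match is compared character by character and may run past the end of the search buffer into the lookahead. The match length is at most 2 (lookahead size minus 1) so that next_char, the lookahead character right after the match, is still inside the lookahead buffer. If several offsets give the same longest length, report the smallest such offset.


Try each offset into the search buffer:
  offset=1 (pos 5, char 'c'): match length 0
  offset=2 (pos 4, char 'a'): match length 1
  offset=3 (pos 3, char 'e'): match length 0
  offset=4 (pos 2, char 'c'): match length 0
  offset=5 (pos 1, char 'a'): match length 1
  offset=6 (pos 0, char 'a'): match length 2
Longest match has length 2 at offset 6.
next_char = character at position 6 + 2 = 8 -> 'c'

Best match: offset=6, length=2 (matching 'aa' starting at position 0)
LZ77 triple: (6, 2, 'c')


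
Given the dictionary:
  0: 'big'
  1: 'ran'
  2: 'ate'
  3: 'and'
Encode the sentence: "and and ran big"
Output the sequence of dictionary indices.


Look up each word in the dictionary:
  'and' -> 3
  'and' -> 3
  'ran' -> 1
  'big' -> 0

Encoded: [3, 3, 1, 0]


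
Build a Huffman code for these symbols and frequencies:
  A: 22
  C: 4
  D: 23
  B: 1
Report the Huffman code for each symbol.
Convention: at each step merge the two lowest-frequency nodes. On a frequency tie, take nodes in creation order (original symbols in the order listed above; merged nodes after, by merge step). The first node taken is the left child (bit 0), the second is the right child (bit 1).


Huffman tree construction:
Step 1: Merge B(1) + C(4) = 5
Step 2: Merge (B+C)(5) + A(22) = 27
Step 3: Merge D(23) + ((B+C)+A)(27) = 50
Read each symbol's code off the tree from the root (left child = 0, right child = 1).

Codes:
  A: 11 (length 2)
  C: 101 (length 3)
  D: 0 (length 1)
  B: 100 (length 3)
Average code length: 82/50 = 1.6400 bits/symbol


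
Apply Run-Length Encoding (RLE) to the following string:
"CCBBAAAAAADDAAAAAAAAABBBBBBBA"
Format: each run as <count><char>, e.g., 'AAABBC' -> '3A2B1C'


Scanning runs left to right:
  i=0: run of 'C' x 2 -> '2C'
  i=2: run of 'B' x 2 -> '2B'
  i=4: run of 'A' x 6 -> '6A'
  i=10: run of 'D' x 2 -> '2D'
  i=12: run of 'A' x 9 -> '9A'
  i=21: run of 'B' x 7 -> '7B'
  i=28: run of 'A' x 1 -> '1A'

RLE = 2C2B6A2D9A7B1A


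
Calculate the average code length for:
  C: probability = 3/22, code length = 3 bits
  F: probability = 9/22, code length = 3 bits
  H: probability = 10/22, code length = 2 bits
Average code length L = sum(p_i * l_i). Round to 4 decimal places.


Weighted contributions p_i * l_i:
  C: (3/22) * 3 = 9/22
  F: (9/22) * 3 = 27/22
  H: (10/22) * 2 = 20/22
Sum = (9 + 27 + 20)/22 = 56/22

L = 56/22 = 2.5455 bits/symbol


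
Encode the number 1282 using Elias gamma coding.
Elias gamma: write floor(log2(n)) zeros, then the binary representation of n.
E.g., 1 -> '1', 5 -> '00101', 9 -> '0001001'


num_bits = floor(log2(1282)) + 1 = 11
leading_zeros = num_bits - 1 = 10
binary(1282) = 10100000010

Elias gamma(1282) = '0000000000' + '10100000010' = 000000000010100000010 (21 bits)


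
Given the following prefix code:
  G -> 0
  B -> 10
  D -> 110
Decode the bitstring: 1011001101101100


Decoding step by step:
Bits 10 -> B
Bits 110 -> D
Bits 0 -> G
Bits 110 -> D
Bits 110 -> D
Bits 110 -> D
Bits 0 -> G


Decoded message: BDGDDDG


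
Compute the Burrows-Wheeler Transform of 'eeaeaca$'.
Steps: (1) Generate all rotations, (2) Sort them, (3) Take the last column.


Rotations (sorted):
  0: $eeaeaca -> last char: a
  1: a$eeaeac -> last char: c
  2: aca$eeae -> last char: e
  3: aeaca$ee -> last char: e
  4: ca$eeaea -> last char: a
  5: eaca$eea -> last char: a
  6: eaeaca$e -> last char: e
  7: eeaeaca$ -> last char: $


BWT = aceeaae$


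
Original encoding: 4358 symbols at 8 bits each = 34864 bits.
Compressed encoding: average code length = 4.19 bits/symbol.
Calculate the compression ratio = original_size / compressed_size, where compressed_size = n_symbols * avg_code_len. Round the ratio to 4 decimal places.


original_size = n_symbols * orig_bits = 4358 * 8 = 34864 bits
compressed_size = n_symbols * avg_code_len = 4358 * 4.19 = 18260.02 bits
ratio = original_size / compressed_size = 34864 / 18260.02 = 1.9093

Compression ratio = 1.9093


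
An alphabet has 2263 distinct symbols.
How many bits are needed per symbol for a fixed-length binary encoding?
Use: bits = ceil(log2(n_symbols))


log2(2263) = 11.144
Bracket: 2^11 = 2048 < 2263 <= 2^12 = 4096
So ceil(log2(2263)) = 12

bits = ceil(log2(2263)) = ceil(11.144) = 12 bits


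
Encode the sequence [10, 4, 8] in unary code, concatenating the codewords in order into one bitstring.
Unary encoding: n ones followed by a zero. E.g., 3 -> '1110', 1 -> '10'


Encode each number as n ones followed by a terminating 0:
  10 -> 11111111110 (11 bits)
  4 -> 11110 (5 bits)
  8 -> 111111110 (9 bits)
Total length = 11 + 5 + 9 = 25 bits.

Unary([10, 4, 8]) = 1111111111011110111111110 (25 bits)


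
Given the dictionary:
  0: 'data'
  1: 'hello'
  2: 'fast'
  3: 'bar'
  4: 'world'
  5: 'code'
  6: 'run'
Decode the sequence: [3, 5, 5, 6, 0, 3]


Look up each index in the dictionary:
  3 -> 'bar'
  5 -> 'code'
  5 -> 'code'
  6 -> 'run'
  0 -> 'data'
  3 -> 'bar'

Decoded: "bar code code run data bar"


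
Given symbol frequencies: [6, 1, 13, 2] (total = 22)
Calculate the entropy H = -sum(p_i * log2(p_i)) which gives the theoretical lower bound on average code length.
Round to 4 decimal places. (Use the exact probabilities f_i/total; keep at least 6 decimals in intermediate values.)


Per-symbol terms -p_i * log2(p_i) with p_i = f_i/22:
  p = 6/22 = 0.272727: log2(p) = -1.874469, -p*log2(p) = 0.511219
  p = 1/22 = 0.045455: log2(p) = -4.459432, -p*log2(p) = 0.202701
  p = 13/22 = 0.590909: log2(p) = -0.758992, -p*log2(p) = 0.448495
  p = 2/22 = 0.090909: log2(p) = -3.459432, -p*log2(p) = 0.314494
H = 0.511219 + 0.202701 + 0.448495 + 0.314494 = 1.476909

H = 1.4769 bits/symbol


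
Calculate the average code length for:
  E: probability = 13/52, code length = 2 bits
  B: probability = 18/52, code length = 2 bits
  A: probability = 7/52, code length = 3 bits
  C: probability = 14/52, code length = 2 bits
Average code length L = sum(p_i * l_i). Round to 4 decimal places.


Weighted contributions p_i * l_i:
  E: (13/52) * 2 = 26/52
  B: (18/52) * 2 = 36/52
  A: (7/52) * 3 = 21/52
  C: (14/52) * 2 = 28/52
Sum = (26 + 36 + 21 + 28)/52 = 111/52

L = 111/52 = 2.1346 bits/symbol


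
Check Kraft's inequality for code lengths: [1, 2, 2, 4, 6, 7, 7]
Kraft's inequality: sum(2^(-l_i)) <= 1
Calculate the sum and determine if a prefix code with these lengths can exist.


Sum = 2^(-1) + 2^(-2) + 2^(-2) + 2^(-4) + 2^(-6) + 2^(-7) + 2^(-7)
    = 0.5 + 0.25 + 0.25 + 0.0625 + 0.015625 + 0.0078125 + 0.0078125
    = 140/128 = 1.09375
Since 1.09375 > 1, Kraft's inequality is NOT satisfied.
A prefix code with these lengths CANNOT exist.

Kraft sum = 1.09375. Not satisfied.


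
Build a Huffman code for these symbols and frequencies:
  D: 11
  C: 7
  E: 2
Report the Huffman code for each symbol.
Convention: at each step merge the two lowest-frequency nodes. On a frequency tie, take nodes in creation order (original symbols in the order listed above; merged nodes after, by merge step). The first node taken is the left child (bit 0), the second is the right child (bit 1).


Huffman tree construction:
Step 1: Merge E(2) + C(7) = 9
Step 2: Merge (E+C)(9) + D(11) = 20
Read each symbol's code off the tree from the root (left child = 0, right child = 1).

Codes:
  D: 1 (length 1)
  C: 01 (length 2)
  E: 00 (length 2)
Average code length: 29/20 = 1.4500 bits/symbol


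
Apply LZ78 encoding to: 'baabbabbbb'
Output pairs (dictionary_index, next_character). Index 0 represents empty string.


LZ78 encoding steps:
Dictionary: {0: ''}
Step 1: w='' (idx 0), next='b' -> output (0, 'b'), add 'b' as idx 1
Step 2: w='' (idx 0), next='a' -> output (0, 'a'), add 'a' as idx 2
Step 3: w='a' (idx 2), next='b' -> output (2, 'b'), add 'ab' as idx 3
Step 4: w='b' (idx 1), next='a' -> output (1, 'a'), add 'ba' as idx 4
Step 5: w='b' (idx 1), next='b' -> output (1, 'b'), add 'bb' as idx 5
Step 6: w='bb' (idx 5), end of input -> output (5, '')


Encoded: [(0, 'b'), (0, 'a'), (2, 'b'), (1, 'a'), (1, 'b'), (5, '')]


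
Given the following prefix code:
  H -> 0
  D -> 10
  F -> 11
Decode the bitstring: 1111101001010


Decoding step by step:
Bits 11 -> F
Bits 11 -> F
Bits 10 -> D
Bits 10 -> D
Bits 0 -> H
Bits 10 -> D
Bits 10 -> D


Decoded message: FFDDHDD


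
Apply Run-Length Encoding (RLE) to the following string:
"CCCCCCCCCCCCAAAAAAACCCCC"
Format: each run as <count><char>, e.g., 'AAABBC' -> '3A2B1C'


Scanning runs left to right:
  i=0: run of 'C' x 12 -> '12C'
  i=12: run of 'A' x 7 -> '7A'
  i=19: run of 'C' x 5 -> '5C'

RLE = 12C7A5C


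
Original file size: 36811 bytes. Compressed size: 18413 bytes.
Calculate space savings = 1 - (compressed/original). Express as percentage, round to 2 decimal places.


ratio = compressed/original = 18413/36811 = 0.500204
savings = 1 - ratio = 1 - 0.500204 = 0.499796
as a percentage: 0.499796 * 100 = 49.98%

Space savings = 1 - 18413/36811 = 49.98%


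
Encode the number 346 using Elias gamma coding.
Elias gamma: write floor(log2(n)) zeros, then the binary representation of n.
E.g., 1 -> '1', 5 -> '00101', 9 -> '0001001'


num_bits = floor(log2(346)) + 1 = 9
leading_zeros = num_bits - 1 = 8
binary(346) = 101011010

Elias gamma(346) = '00000000' + '101011010' = 00000000101011010 (17 bits)


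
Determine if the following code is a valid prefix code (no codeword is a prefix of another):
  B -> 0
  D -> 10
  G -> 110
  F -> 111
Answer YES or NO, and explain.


Checking each pair (does one codeword prefix another?):
  B='0' vs D='10': no prefix
  B='0' vs G='110': no prefix
  B='0' vs F='111': no prefix
  D='10' vs B='0': no prefix
  D='10' vs G='110': no prefix
  D='10' vs F='111': no prefix
  G='110' vs B='0': no prefix
  G='110' vs D='10': no prefix
  G='110' vs F='111': no prefix
  F='111' vs B='0': no prefix
  F='111' vs D='10': no prefix
  F='111' vs G='110': no prefix
No violation found over all pairs.

YES -- this is a valid prefix code. No codeword is a prefix of any other codeword.


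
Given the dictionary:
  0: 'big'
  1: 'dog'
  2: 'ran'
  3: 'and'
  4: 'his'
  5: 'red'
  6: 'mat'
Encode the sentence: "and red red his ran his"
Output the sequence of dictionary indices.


Look up each word in the dictionary:
  'and' -> 3
  'red' -> 5
  'red' -> 5
  'his' -> 4
  'ran' -> 2
  'his' -> 4

Encoded: [3, 5, 5, 4, 2, 4]


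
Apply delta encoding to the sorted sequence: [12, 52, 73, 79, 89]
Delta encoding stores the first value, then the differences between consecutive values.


First value: 12
Deltas:
  52 - 12 = 40
  73 - 52 = 21
  79 - 73 = 6
  89 - 79 = 10


Delta encoded: [12, 40, 21, 6, 10]


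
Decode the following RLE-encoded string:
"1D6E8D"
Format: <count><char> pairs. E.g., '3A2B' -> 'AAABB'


Expanding each <count><char> pair:
  1D -> 'D'
  6E -> 'EEEEEE'
  8D -> 'DDDDDDDD'

Decoded = DEEEEEEDDDDDDDD


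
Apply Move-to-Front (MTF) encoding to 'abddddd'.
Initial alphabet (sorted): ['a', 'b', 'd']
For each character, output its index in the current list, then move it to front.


MTF encoding:
'a': index 0 in ['a', 'b', 'd'] -> ['a', 'b', 'd']
'b': index 1 in ['a', 'b', 'd'] -> ['b', 'a', 'd']
'd': index 2 in ['b', 'a', 'd'] -> ['d', 'b', 'a']
'd': index 0 in ['d', 'b', 'a'] -> ['d', 'b', 'a']
'd': index 0 in ['d', 'b', 'a'] -> ['d', 'b', 'a']
'd': index 0 in ['d', 'b', 'a'] -> ['d', 'b', 'a']
'd': index 0 in ['d', 'b', 'a'] -> ['d', 'b', 'a']


Output: [0, 1, 2, 0, 0, 0, 0]


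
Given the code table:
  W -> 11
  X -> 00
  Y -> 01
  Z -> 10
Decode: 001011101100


Decoding:
00 -> X
10 -> Z
11 -> W
10 -> Z
11 -> W
00 -> X


Result: XZWZWX


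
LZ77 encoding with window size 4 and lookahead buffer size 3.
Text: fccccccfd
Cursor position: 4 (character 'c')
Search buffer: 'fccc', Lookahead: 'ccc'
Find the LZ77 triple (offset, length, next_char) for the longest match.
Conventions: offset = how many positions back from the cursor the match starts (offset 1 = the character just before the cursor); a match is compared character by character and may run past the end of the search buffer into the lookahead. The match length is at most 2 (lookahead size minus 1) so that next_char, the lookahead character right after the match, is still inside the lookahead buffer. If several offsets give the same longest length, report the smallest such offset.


Try each offset into the search buffer:
  offset=1 (pos 3, char 'c'): match length 2
  offset=2 (pos 2, char 'c'): match length 2
  offset=3 (pos 1, char 'c'): match length 2
  offset=4 (pos 0, char 'f'): match length 0
Longest match has length 2, found at offsets 1, 2, 3; take the smallest, offset 1.
next_char = character at position 4 + 2 = 6 -> 'c'

Best match: offset=1, length=2 (matching 'cc' starting at position 3)
LZ77 triple: (1, 2, 'c')


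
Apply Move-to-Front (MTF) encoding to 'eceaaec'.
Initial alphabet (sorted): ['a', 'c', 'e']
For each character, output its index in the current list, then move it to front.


MTF encoding:
'e': index 2 in ['a', 'c', 'e'] -> ['e', 'a', 'c']
'c': index 2 in ['e', 'a', 'c'] -> ['c', 'e', 'a']
'e': index 1 in ['c', 'e', 'a'] -> ['e', 'c', 'a']
'a': index 2 in ['e', 'c', 'a'] -> ['a', 'e', 'c']
'a': index 0 in ['a', 'e', 'c'] -> ['a', 'e', 'c']
'e': index 1 in ['a', 'e', 'c'] -> ['e', 'a', 'c']
'c': index 2 in ['e', 'a', 'c'] -> ['c', 'e', 'a']


Output: [2, 2, 1, 2, 0, 1, 2]


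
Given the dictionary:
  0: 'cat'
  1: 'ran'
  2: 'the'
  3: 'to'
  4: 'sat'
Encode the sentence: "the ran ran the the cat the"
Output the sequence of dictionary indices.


Look up each word in the dictionary:
  'the' -> 2
  'ran' -> 1
  'ran' -> 1
  'the' -> 2
  'the' -> 2
  'cat' -> 0
  'the' -> 2

Encoded: [2, 1, 1, 2, 2, 0, 2]


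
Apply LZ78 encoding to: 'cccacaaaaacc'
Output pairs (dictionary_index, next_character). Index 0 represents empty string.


LZ78 encoding steps:
Dictionary: {0: ''}
Step 1: w='' (idx 0), next='c' -> output (0, 'c'), add 'c' as idx 1
Step 2: w='c' (idx 1), next='c' -> output (1, 'c'), add 'cc' as idx 2
Step 3: w='' (idx 0), next='a' -> output (0, 'a'), add 'a' as idx 3
Step 4: w='c' (idx 1), next='a' -> output (1, 'a'), add 'ca' as idx 4
Step 5: w='a' (idx 3), next='a' -> output (3, 'a'), add 'aa' as idx 5
Step 6: w='aa' (idx 5), next='c' -> output (5, 'c'), add 'aac' as idx 6
Step 7: w='c' (idx 1), end of input -> output (1, '')


Encoded: [(0, 'c'), (1, 'c'), (0, 'a'), (1, 'a'), (3, 'a'), (5, 'c'), (1, '')]


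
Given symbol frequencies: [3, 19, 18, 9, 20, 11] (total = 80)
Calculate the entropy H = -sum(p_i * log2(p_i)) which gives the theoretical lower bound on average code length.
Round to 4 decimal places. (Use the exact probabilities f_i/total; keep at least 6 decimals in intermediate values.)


Per-symbol terms -p_i * log2(p_i) with p_i = f_i/80:
  p = 3/80 = 0.037500: log2(p) = -4.736966, -p*log2(p) = 0.177636
  p = 19/80 = 0.237500: log2(p) = -2.074001, -p*log2(p) = 0.492575
  p = 18/80 = 0.225000: log2(p) = -2.152003, -p*log2(p) = 0.484201
  p = 9/80 = 0.112500: log2(p) = -3.152003, -p*log2(p) = 0.354600
  p = 20/80 = 0.250000: log2(p) = -2.000000, -p*log2(p) = 0.500000
  p = 11/80 = 0.137500: log2(p) = -2.862496, -p*log2(p) = 0.393593
H = 0.177636 + 0.492575 + 0.484201 + 0.354600 + 0.500000 + 0.393593 = 2.402605

H = 2.4026 bits/symbol


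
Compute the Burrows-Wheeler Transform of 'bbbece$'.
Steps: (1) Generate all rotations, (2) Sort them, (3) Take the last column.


Rotations (sorted):
  0: $bbbece -> last char: e
  1: bbbece$ -> last char: $
  2: bbece$b -> last char: b
  3: bece$bb -> last char: b
  4: ce$bbbe -> last char: e
  5: e$bbbec -> last char: c
  6: ece$bbb -> last char: b


BWT = e$bbecb


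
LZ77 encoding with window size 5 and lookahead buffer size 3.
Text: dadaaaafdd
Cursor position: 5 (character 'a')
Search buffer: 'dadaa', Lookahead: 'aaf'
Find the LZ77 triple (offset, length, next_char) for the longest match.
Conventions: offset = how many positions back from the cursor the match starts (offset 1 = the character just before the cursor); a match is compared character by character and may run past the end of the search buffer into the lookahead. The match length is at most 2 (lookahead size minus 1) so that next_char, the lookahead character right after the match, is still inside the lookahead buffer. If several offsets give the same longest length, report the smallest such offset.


Try each offset into the search buffer:
  offset=1 (pos 4, char 'a'): match length 2
  offset=2 (pos 3, char 'a'): match length 2
  offset=3 (pos 2, char 'd'): match length 0
  offset=4 (pos 1, char 'a'): match length 1
  offset=5 (pos 0, char 'd'): match length 0
Longest match has length 2, found at offsets 1, 2; take the smallest, offset 1.
next_char = character at position 5 + 2 = 7 -> 'f'

Best match: offset=1, length=2 (matching 'aa' starting at position 4)
LZ77 triple: (1, 2, 'f')


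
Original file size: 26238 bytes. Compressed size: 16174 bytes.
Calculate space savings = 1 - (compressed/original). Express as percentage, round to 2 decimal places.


ratio = compressed/original = 16174/26238 = 0.616434
savings = 1 - ratio = 1 - 0.616434 = 0.383566
as a percentage: 0.383566 * 100 = 38.36%

Space savings = 1 - 16174/26238 = 38.36%


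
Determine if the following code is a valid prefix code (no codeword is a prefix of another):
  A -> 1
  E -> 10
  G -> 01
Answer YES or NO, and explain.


Checking each pair (does one codeword prefix another?):
  A='1' vs E='10': prefix -- VIOLATION

NO -- this is NOT a valid prefix code. A (1) is a prefix of E (10).


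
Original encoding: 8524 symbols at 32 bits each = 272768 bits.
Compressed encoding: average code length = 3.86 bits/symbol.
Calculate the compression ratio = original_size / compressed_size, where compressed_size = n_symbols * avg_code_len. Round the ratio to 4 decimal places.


original_size = n_symbols * orig_bits = 8524 * 32 = 272768 bits
compressed_size = n_symbols * avg_code_len = 8524 * 3.86 = 32902.64 bits
ratio = original_size / compressed_size = 272768 / 32902.64 = 8.2902

Compression ratio = 8.2902


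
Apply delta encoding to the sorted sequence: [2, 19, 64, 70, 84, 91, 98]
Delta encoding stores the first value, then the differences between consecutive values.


First value: 2
Deltas:
  19 - 2 = 17
  64 - 19 = 45
  70 - 64 = 6
  84 - 70 = 14
  91 - 84 = 7
  98 - 91 = 7


Delta encoded: [2, 17, 45, 6, 14, 7, 7]


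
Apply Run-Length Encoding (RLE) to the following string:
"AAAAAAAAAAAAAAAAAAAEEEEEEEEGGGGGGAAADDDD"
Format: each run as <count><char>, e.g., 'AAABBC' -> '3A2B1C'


Scanning runs left to right:
  i=0: run of 'A' x 19 -> '19A'
  i=19: run of 'E' x 8 -> '8E'
  i=27: run of 'G' x 6 -> '6G'
  i=33: run of 'A' x 3 -> '3A'
  i=36: run of 'D' x 4 -> '4D'

RLE = 19A8E6G3A4D


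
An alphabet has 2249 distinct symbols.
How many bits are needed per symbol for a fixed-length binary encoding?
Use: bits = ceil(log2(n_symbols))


log2(2249) = 11.1351
Bracket: 2^11 = 2048 < 2249 <= 2^12 = 4096
So ceil(log2(2249)) = 12

bits = ceil(log2(2249)) = ceil(11.1351) = 12 bits


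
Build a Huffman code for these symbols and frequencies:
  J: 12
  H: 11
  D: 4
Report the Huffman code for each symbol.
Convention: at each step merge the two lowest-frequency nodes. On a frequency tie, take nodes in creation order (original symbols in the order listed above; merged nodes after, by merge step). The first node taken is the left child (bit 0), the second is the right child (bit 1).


Huffman tree construction:
Step 1: Merge D(4) + H(11) = 15
Step 2: Merge J(12) + (D+H)(15) = 27
Read each symbol's code off the tree from the root (left child = 0, right child = 1).

Codes:
  J: 0 (length 1)
  H: 11 (length 2)
  D: 10 (length 2)
Average code length: 42/27 = 1.5556 bits/symbol


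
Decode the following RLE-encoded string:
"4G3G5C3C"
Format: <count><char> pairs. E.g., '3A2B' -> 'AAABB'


Expanding each <count><char> pair:
  4G -> 'GGGG'
  3G -> 'GGG'
  5C -> 'CCCCC'
  3C -> 'CCC'

Decoded = GGGGGGGCCCCCCCC


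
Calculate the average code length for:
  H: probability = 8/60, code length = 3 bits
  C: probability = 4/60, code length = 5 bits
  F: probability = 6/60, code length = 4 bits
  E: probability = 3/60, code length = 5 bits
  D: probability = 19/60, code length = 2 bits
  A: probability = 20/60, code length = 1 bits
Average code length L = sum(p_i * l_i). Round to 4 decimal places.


Weighted contributions p_i * l_i:
  H: (8/60) * 3 = 24/60
  C: (4/60) * 5 = 20/60
  F: (6/60) * 4 = 24/60
  E: (3/60) * 5 = 15/60
  D: (19/60) * 2 = 38/60
  A: (20/60) * 1 = 20/60
Sum = (24 + 20 + 24 + 15 + 38 + 20)/60 = 141/60

L = 141/60 = 2.3500 bits/symbol


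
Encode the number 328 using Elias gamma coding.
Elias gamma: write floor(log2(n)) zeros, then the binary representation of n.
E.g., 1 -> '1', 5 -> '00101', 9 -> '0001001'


num_bits = floor(log2(328)) + 1 = 9
leading_zeros = num_bits - 1 = 8
binary(328) = 101001000

Elias gamma(328) = '00000000' + '101001000' = 00000000101001000 (17 bits)


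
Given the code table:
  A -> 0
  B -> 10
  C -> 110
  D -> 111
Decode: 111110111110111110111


Decoding:
111 -> D
110 -> C
111 -> D
110 -> C
111 -> D
110 -> C
111 -> D


Result: DCDCDCD


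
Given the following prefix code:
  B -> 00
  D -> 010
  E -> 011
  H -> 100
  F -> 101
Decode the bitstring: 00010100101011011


Decoding step by step:
Bits 00 -> B
Bits 010 -> D
Bits 100 -> H
Bits 101 -> F
Bits 011 -> E
Bits 011 -> E


Decoded message: BDHFEE


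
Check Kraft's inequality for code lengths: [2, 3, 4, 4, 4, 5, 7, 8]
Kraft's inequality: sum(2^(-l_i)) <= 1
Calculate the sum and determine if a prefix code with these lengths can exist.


Sum = 2^(-2) + 2^(-3) + 2^(-4) + 2^(-4) + 2^(-4) + 2^(-5) + 2^(-7) + 2^(-8)
    = 0.25 + 0.125 + 0.0625 + 0.0625 + 0.0625 + 0.03125 + 0.0078125 + 0.00390625
    = 155/256 = 0.60546875
Since 0.60546875 <= 1, Kraft's inequality IS satisfied.
A prefix code with these lengths CAN exist.

Kraft sum = 0.60546875. Satisfied.


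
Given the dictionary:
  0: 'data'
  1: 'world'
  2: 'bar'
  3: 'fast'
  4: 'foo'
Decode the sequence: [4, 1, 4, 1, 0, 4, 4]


Look up each index in the dictionary:
  4 -> 'foo'
  1 -> 'world'
  4 -> 'foo'
  1 -> 'world'
  0 -> 'data'
  4 -> 'foo'
  4 -> 'foo'

Decoded: "foo world foo world data foo foo"


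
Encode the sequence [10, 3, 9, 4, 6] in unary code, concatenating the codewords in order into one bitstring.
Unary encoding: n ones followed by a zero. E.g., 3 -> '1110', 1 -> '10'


Encode each number as n ones followed by a terminating 0:
  10 -> 11111111110 (11 bits)
  3 -> 1110 (4 bits)
  9 -> 1111111110 (10 bits)
  4 -> 11110 (5 bits)
  6 -> 1111110 (7 bits)
Total length = 11 + 4 + 10 + 5 + 7 = 37 bits.

Unary([10, 3, 9, 4, 6]) = 1111111111011101111111110111101111110 (37 bits)


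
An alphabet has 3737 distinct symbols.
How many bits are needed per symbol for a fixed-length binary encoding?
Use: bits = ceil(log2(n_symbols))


log2(3737) = 11.8677
Bracket: 2^11 = 2048 < 3737 <= 2^12 = 4096
So ceil(log2(3737)) = 12

bits = ceil(log2(3737)) = ceil(11.8677) = 12 bits


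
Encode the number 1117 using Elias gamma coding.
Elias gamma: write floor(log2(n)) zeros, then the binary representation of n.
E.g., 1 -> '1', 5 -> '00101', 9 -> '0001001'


num_bits = floor(log2(1117)) + 1 = 11
leading_zeros = num_bits - 1 = 10
binary(1117) = 10001011101

Elias gamma(1117) = '0000000000' + '10001011101' = 000000000010001011101 (21 bits)


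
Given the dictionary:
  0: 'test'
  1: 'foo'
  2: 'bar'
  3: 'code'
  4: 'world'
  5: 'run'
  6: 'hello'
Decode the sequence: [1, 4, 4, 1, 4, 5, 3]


Look up each index in the dictionary:
  1 -> 'foo'
  4 -> 'world'
  4 -> 'world'
  1 -> 'foo'
  4 -> 'world'
  5 -> 'run'
  3 -> 'code'

Decoded: "foo world world foo world run code"


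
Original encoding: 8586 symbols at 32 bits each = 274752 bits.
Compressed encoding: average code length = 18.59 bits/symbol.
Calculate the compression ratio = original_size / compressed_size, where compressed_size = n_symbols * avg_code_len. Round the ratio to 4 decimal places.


original_size = n_symbols * orig_bits = 8586 * 32 = 274752 bits
compressed_size = n_symbols * avg_code_len = 8586 * 18.59 = 159613.74 bits
ratio = original_size / compressed_size = 274752 / 159613.74 = 1.7214

Compression ratio = 1.7214


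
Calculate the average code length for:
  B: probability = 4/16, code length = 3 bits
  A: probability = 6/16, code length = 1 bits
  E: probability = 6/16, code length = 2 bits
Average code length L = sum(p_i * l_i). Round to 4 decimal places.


Weighted contributions p_i * l_i:
  B: (4/16) * 3 = 12/16
  A: (6/16) * 1 = 6/16
  E: (6/16) * 2 = 12/16
Sum = (12 + 6 + 12)/16 = 30/16

L = 30/16 = 1.8750 bits/symbol


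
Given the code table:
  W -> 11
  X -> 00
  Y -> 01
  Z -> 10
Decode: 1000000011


Decoding:
10 -> Z
00 -> X
00 -> X
00 -> X
11 -> W


Result: ZXXXW


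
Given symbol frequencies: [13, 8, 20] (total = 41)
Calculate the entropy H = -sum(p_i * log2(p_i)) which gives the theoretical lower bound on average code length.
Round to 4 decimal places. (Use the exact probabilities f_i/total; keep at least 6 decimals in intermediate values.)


Per-symbol terms -p_i * log2(p_i) with p_i = f_i/41:
  p = 13/41 = 0.317073: log2(p) = -1.657112, -p*log2(p) = 0.525426
  p = 8/41 = 0.195122: log2(p) = -2.357552, -p*log2(p) = 0.460010
  p = 20/41 = 0.487805: log2(p) = -1.035624, -p*log2(p) = 0.505182
H = 0.525426 + 0.460010 + 0.505182 = 1.490618

H = 1.4906 bits/symbol


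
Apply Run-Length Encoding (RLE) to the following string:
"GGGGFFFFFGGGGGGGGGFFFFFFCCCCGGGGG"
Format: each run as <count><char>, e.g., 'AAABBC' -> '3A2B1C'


Scanning runs left to right:
  i=0: run of 'G' x 4 -> '4G'
  i=4: run of 'F' x 5 -> '5F'
  i=9: run of 'G' x 9 -> '9G'
  i=18: run of 'F' x 6 -> '6F'
  i=24: run of 'C' x 4 -> '4C'
  i=28: run of 'G' x 5 -> '5G'

RLE = 4G5F9G6F4C5G


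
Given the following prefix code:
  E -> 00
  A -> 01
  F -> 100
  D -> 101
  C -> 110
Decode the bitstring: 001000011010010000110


Decoding step by step:
Bits 00 -> E
Bits 100 -> F
Bits 00 -> E
Bits 110 -> C
Bits 100 -> F
Bits 100 -> F
Bits 00 -> E
Bits 110 -> C


Decoded message: EFECFFEC


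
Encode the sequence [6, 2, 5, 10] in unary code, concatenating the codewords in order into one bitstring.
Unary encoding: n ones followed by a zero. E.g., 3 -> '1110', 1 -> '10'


Encode each number as n ones followed by a terminating 0:
  6 -> 1111110 (7 bits)
  2 -> 110 (3 bits)
  5 -> 111110 (6 bits)
  10 -> 11111111110 (11 bits)
Total length = 7 + 3 + 6 + 11 = 27 bits.

Unary([6, 2, 5, 10]) = 111111011011111011111111110 (27 bits)


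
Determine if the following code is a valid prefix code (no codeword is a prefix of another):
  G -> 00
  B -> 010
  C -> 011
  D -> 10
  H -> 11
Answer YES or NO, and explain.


Checking each pair (does one codeword prefix another?):
  G='00' vs B='010': no prefix
  G='00' vs C='011': no prefix
  G='00' vs D='10': no prefix
  G='00' vs H='11': no prefix
  B='010' vs G='00': no prefix
  B='010' vs C='011': no prefix
  B='010' vs D='10': no prefix
  B='010' vs H='11': no prefix
  C='011' vs G='00': no prefix
  C='011' vs B='010': no prefix
  C='011' vs D='10': no prefix
  C='011' vs H='11': no prefix
  D='10' vs G='00': no prefix
  D='10' vs B='010': no prefix
  D='10' vs C='011': no prefix
  D='10' vs H='11': no prefix
  H='11' vs G='00': no prefix
  H='11' vs B='010': no prefix
  H='11' vs C='011': no prefix
  H='11' vs D='10': no prefix
No violation found over all pairs.

YES -- this is a valid prefix code. No codeword is a prefix of any other codeword.


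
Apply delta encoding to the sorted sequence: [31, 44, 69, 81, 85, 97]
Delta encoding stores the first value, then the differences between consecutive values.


First value: 31
Deltas:
  44 - 31 = 13
  69 - 44 = 25
  81 - 69 = 12
  85 - 81 = 4
  97 - 85 = 12


Delta encoded: [31, 13, 25, 12, 4, 12]


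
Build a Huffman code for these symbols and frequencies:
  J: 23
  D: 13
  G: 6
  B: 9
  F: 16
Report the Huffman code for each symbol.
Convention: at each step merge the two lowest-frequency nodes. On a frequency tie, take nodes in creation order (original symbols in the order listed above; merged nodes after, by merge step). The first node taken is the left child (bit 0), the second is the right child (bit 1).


Huffman tree construction:
Step 1: Merge G(6) + B(9) = 15
Step 2: Merge D(13) + (G+B)(15) = 28
Step 3: Merge F(16) + J(23) = 39
Step 4: Merge (D+(G+B))(28) + (F+J)(39) = 67
Read each symbol's code off the tree from the root (left child = 0, right child = 1).

Codes:
  J: 11 (length 2)
  D: 00 (length 2)
  G: 010 (length 3)
  B: 011 (length 3)
  F: 10 (length 2)
Average code length: 149/67 = 2.2239 bits/symbol


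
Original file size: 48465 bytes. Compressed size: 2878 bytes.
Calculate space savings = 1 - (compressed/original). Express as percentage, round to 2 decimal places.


ratio = compressed/original = 2878/48465 = 0.059383
savings = 1 - ratio = 1 - 0.059383 = 0.940617
as a percentage: 0.940617 * 100 = 94.06%

Space savings = 1 - 2878/48465 = 94.06%


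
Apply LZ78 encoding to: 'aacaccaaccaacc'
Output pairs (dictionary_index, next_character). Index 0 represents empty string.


LZ78 encoding steps:
Dictionary: {0: ''}
Step 1: w='' (idx 0), next='a' -> output (0, 'a'), add 'a' as idx 1
Step 2: w='a' (idx 1), next='c' -> output (1, 'c'), add 'ac' as idx 2
Step 3: w='ac' (idx 2), next='c' -> output (2, 'c'), add 'acc' as idx 3
Step 4: w='a' (idx 1), next='a' -> output (1, 'a'), add 'aa' as idx 4
Step 5: w='' (idx 0), next='c' -> output (0, 'c'), add 'c' as idx 5
Step 6: w='c' (idx 5), next='a' -> output (5, 'a'), add 'ca' as idx 6
Step 7: w='acc' (idx 3), end of input -> output (3, '')


Encoded: [(0, 'a'), (1, 'c'), (2, 'c'), (1, 'a'), (0, 'c'), (5, 'a'), (3, '')]


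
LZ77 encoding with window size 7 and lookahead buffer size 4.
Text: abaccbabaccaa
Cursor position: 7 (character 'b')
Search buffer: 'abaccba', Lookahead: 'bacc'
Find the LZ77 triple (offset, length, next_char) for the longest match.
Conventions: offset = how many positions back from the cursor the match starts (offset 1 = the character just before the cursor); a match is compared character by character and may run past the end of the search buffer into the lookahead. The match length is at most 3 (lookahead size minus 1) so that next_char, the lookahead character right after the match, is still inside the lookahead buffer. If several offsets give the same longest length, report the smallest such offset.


Try each offset into the search buffer:
  offset=1 (pos 6, char 'a'): match length 0
  offset=2 (pos 5, char 'b'): match length 2
  offset=3 (pos 4, char 'c'): match length 0
  offset=4 (pos 3, char 'c'): match length 0
  offset=5 (pos 2, char 'a'): match length 0
  offset=6 (pos 1, char 'b'): match length 3
  offset=7 (pos 0, char 'a'): match length 0
Longest match has length 3 at offset 6.
next_char = character at position 7 + 3 = 10 -> 'c'

Best match: offset=6, length=3 (matching 'bac' starting at position 1)
LZ77 triple: (6, 3, 'c')


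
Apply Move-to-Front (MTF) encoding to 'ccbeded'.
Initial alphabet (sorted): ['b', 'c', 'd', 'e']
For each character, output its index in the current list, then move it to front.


MTF encoding:
'c': index 1 in ['b', 'c', 'd', 'e'] -> ['c', 'b', 'd', 'e']
'c': index 0 in ['c', 'b', 'd', 'e'] -> ['c', 'b', 'd', 'e']
'b': index 1 in ['c', 'b', 'd', 'e'] -> ['b', 'c', 'd', 'e']
'e': index 3 in ['b', 'c', 'd', 'e'] -> ['e', 'b', 'c', 'd']
'd': index 3 in ['e', 'b', 'c', 'd'] -> ['d', 'e', 'b', 'c']
'e': index 1 in ['d', 'e', 'b', 'c'] -> ['e', 'd', 'b', 'c']
'd': index 1 in ['e', 'd', 'b', 'c'] -> ['d', 'e', 'b', 'c']


Output: [1, 0, 1, 3, 3, 1, 1]


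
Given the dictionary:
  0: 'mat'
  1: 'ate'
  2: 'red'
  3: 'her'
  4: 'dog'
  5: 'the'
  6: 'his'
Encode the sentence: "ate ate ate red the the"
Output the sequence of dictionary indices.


Look up each word in the dictionary:
  'ate' -> 1
  'ate' -> 1
  'ate' -> 1
  'red' -> 2
  'the' -> 5
  'the' -> 5

Encoded: [1, 1, 1, 2, 5, 5]


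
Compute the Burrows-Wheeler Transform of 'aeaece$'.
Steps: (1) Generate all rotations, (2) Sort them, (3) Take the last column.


Rotations (sorted):
  0: $aeaece -> last char: e
  1: aeaece$ -> last char: $
  2: aece$ae -> last char: e
  3: ce$aeae -> last char: e
  4: e$aeaec -> last char: c
  5: eaece$a -> last char: a
  6: ece$aea -> last char: a


BWT = e$eecaa


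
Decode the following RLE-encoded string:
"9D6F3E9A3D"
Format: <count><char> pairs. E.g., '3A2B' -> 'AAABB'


Expanding each <count><char> pair:
  9D -> 'DDDDDDDDD'
  6F -> 'FFFFFF'
  3E -> 'EEE'
  9A -> 'AAAAAAAAA'
  3D -> 'DDD'

Decoded = DDDDDDDDDFFFFFFEEEAAAAAAAAADDD


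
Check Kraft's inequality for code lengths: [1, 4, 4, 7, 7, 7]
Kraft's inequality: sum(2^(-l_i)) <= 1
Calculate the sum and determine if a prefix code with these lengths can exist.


Sum = 2^(-1) + 2^(-4) + 2^(-4) + 2^(-7) + 2^(-7) + 2^(-7)
    = 0.5 + 0.0625 + 0.0625 + 0.0078125 + 0.0078125 + 0.0078125
    = 83/128 = 0.6484375
Since 0.6484375 <= 1, Kraft's inequality IS satisfied.
A prefix code with these lengths CAN exist.

Kraft sum = 0.6484375. Satisfied.


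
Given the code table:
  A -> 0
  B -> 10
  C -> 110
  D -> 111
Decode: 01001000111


Decoding:
0 -> A
10 -> B
0 -> A
10 -> B
0 -> A
0 -> A
111 -> D


Result: ABABAAD


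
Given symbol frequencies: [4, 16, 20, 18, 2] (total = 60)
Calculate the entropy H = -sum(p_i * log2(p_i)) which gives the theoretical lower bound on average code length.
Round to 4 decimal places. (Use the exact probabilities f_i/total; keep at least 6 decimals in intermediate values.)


Per-symbol terms -p_i * log2(p_i) with p_i = f_i/60:
  p = 4/60 = 0.066667: log2(p) = -3.906891, -p*log2(p) = 0.260459
  p = 16/60 = 0.266667: log2(p) = -1.906891, -p*log2(p) = 0.508504
  p = 20/60 = 0.333333: log2(p) = -1.584963, -p*log2(p) = 0.528321
  p = 18/60 = 0.300000: log2(p) = -1.736966, -p*log2(p) = 0.521090
  p = 2/60 = 0.033333: log2(p) = -4.906891, -p*log2(p) = 0.163563
H = 0.260459 + 0.508504 + 0.528321 + 0.521090 + 0.163563 = 1.981937

H = 1.9819 bits/symbol


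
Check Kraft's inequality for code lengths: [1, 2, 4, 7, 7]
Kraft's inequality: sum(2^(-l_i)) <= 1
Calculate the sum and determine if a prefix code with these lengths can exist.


Sum = 2^(-1) + 2^(-2) + 2^(-4) + 2^(-7) + 2^(-7)
    = 0.5 + 0.25 + 0.0625 + 0.0078125 + 0.0078125
    = 106/128 = 0.828125
Since 0.828125 <= 1, Kraft's inequality IS satisfied.
A prefix code with these lengths CAN exist.

Kraft sum = 0.828125. Satisfied.


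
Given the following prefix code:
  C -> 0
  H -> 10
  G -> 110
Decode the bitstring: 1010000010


Decoding step by step:
Bits 10 -> H
Bits 10 -> H
Bits 0 -> C
Bits 0 -> C
Bits 0 -> C
Bits 0 -> C
Bits 10 -> H


Decoded message: HHCCCCH


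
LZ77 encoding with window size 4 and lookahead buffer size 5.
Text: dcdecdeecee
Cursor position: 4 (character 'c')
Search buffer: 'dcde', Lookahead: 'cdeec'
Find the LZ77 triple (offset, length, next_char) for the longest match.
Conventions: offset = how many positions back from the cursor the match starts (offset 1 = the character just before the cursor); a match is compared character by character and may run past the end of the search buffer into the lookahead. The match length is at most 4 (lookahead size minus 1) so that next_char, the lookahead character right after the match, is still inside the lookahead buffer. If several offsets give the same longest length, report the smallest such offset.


Try each offset into the search buffer:
  offset=1 (pos 3, char 'e'): match length 0
  offset=2 (pos 2, char 'd'): match length 0
  offset=3 (pos 1, char 'c'): match length 3
  offset=4 (pos 0, char 'd'): match length 0
Longest match has length 3 at offset 3.
next_char = character at position 4 + 3 = 7 -> 'e'

Best match: offset=3, length=3 (matching 'cde' starting at position 1)
LZ77 triple: (3, 3, 'e')


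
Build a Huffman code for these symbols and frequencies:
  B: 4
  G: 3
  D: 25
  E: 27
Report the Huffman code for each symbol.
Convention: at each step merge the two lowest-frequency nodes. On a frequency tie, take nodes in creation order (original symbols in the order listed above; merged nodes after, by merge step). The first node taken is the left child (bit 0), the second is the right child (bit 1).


Huffman tree construction:
Step 1: Merge G(3) + B(4) = 7
Step 2: Merge (G+B)(7) + D(25) = 32
Step 3: Merge E(27) + ((G+B)+D)(32) = 59
Read each symbol's code off the tree from the root (left child = 0, right child = 1).

Codes:
  B: 101 (length 3)
  G: 100 (length 3)
  D: 11 (length 2)
  E: 0 (length 1)
Average code length: 98/59 = 1.6610 bits/symbol


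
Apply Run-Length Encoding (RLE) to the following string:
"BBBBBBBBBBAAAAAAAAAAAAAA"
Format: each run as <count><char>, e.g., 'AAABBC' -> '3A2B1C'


Scanning runs left to right:
  i=0: run of 'B' x 10 -> '10B'
  i=10: run of 'A' x 14 -> '14A'

RLE = 10B14A


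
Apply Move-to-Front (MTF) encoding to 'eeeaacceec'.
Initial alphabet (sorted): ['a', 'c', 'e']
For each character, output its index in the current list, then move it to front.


MTF encoding:
'e': index 2 in ['a', 'c', 'e'] -> ['e', 'a', 'c']
'e': index 0 in ['e', 'a', 'c'] -> ['e', 'a', 'c']
'e': index 0 in ['e', 'a', 'c'] -> ['e', 'a', 'c']
'a': index 1 in ['e', 'a', 'c'] -> ['a', 'e', 'c']
'a': index 0 in ['a', 'e', 'c'] -> ['a', 'e', 'c']
'c': index 2 in ['a', 'e', 'c'] -> ['c', 'a', 'e']
'c': index 0 in ['c', 'a', 'e'] -> ['c', 'a', 'e']
'e': index 2 in ['c', 'a', 'e'] -> ['e', 'c', 'a']
'e': index 0 in ['e', 'c', 'a'] -> ['e', 'c', 'a']
'c': index 1 in ['e', 'c', 'a'] -> ['c', 'e', 'a']


Output: [2, 0, 0, 1, 0, 2, 0, 2, 0, 1]
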